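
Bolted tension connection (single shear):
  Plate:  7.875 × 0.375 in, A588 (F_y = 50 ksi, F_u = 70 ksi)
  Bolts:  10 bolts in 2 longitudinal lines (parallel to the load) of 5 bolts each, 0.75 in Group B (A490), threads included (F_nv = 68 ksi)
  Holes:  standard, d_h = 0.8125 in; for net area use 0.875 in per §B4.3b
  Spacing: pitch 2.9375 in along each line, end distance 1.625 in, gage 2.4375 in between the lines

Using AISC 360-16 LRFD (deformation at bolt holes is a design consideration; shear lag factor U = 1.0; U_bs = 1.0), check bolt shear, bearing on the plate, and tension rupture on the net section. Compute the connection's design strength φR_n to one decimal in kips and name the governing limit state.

Bolt shear: A_b = π(0.75)²/4 = 0.44179 in². φR_n = 0.75 × 68 × 0.44179 × 10 × 1 = 225.3 kips.
Bearing (0.375 in plate, F_u = 70 ksi): end bolts L_c = 1.625 − 0.8125/2 = 1.21875, R_n = min(1.2×1.21875×0.375×70, 2.4×0.75×0.375×70) = 38.391 kips/bolt; interior L_c = 2.9375 − 0.8125 = 2.125, R_n = 47.25 kips/bolt. φR_n = 0.75 × (2×38.391 + 8×47.25) = 341.1 kips.
Tension rupture (net): A_n = (7.875 − 2×0.875)×0.375 = 2.2969 in² (U = 1.0, A_e = A_n). φR_n = 0.75 × 70 × 2.2969 = 120.6 kips.
Governing: min(225.3, 341.1, 120.6) = 120.6 kips → net-section rupture.

120.6 kips (net-section rupture governs)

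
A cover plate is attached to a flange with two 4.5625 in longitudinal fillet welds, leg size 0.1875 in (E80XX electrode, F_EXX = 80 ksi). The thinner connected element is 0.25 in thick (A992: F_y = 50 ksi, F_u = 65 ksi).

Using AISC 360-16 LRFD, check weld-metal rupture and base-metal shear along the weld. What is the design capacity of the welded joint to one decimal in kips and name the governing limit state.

43.5 kips (weld metal governs)

Weld metal: throat = 0.707×0.1875 = 0.13256 in, L = 2×4.5625 = 9.125 in. φR_n = 0.75 × 0.6 × 80 × 0.13256 × 9.125 = 43.5 kips.
Base metal shear (0.25 in plate): yield φR_n = 1.0×0.6×50×0.25×9.125 = 68.4 kips; rupture φR_n = 0.75×0.6×65×0.25×9.125 = 66.7 kips; take 66.7 kips (rupture).
Governing: min(43.5, 66.7) = 43.5 kips → weld metal.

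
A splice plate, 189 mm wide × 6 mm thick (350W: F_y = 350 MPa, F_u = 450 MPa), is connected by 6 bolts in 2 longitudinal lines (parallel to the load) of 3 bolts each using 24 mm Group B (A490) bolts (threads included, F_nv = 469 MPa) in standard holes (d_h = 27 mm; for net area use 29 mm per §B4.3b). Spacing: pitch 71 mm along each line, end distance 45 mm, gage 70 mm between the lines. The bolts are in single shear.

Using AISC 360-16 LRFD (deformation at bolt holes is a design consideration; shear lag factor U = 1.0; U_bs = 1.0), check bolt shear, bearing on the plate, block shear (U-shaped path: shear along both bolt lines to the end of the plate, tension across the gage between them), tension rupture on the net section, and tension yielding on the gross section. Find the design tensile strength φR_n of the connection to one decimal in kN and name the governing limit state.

265.3 kN (net-section rupture governs)

Bolt shear: A_b = π(24)²/4 = 452.39 mm². φR_n = 0.75 × 469 × 452.39 × 6 × 1 = 954.8 kN.
Bearing (6 mm plate, F_u = 450 MPa): end bolts L_c = 45 − 27/2 = 31.5, R_n = min(1.2×31.5×6×450, 2.4×24×6×450) = 102.06 kN/bolt; interior L_c = 71 − 27 = 44, R_n = 142.56 kN/bolt. φR_n = 0.75 × (2×102.06 + 4×142.56) = 580.8 kN.
Block shear: shear path 2×[45+2×71] = 2×187 mm, A_gv = 2244, A_nv = 2×(187 − 2.5×29)×6 = 1374 mm²; tension across gage: (70 − 1×29)×6 = 246 mm². R_n = min(0.6×450×1374, 0.6×350×2244) + 1.0×450×246 = min(370.98, 471.24) + 110.7 = 481.68 kN. φR_n = 0.75 × 481.68 = 361.3 kN.
Tension rupture (net): A_n = (189 − 2×29)×6 = 786 mm² (U = 1.0, A_e = A_n). φR_n = 0.75 × 450 × 786 = 265.3 kN.
Tension yield (gross): A_g = 189×6 = 1134 mm². φR_n = 0.90 × 350 × 1134 = 357.2 kN.
Governing: min(954.8, 580.8, 361.3, 265.3, 357.2) = 265.3 kN → net-section rupture.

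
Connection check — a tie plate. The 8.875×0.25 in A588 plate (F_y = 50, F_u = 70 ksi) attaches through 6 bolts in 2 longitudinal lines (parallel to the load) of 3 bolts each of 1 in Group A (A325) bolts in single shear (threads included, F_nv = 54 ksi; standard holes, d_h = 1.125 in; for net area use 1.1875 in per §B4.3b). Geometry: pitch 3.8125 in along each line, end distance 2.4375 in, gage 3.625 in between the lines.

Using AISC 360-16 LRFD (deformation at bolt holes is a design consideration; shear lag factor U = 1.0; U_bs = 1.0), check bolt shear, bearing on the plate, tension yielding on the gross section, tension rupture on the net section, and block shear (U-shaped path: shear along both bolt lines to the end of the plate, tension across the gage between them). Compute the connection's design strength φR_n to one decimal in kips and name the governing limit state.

Bolt shear: A_b = π(1)²/4 = 0.7854 in². φR_n = 0.75 × 54 × 0.7854 × 6 × 1 = 190.9 kips.
Bearing (0.25 in plate, F_u = 70 ksi): end bolts L_c = 2.4375 − 1.125/2 = 1.875, R_n = min(1.2×1.875×0.25×70, 2.4×1×0.25×70) = 39.375 kips/bolt; interior L_c = 3.8125 − 1.125 = 2.6875, R_n = 42 kips/bolt. φR_n = 0.75 × (2×39.375 + 4×42) = 185.1 kips.
Tension yield (gross): A_g = 8.875×0.25 = 2.2188 in². φR_n = 0.90 × 50 × 2.2188 = 99.8 kips.
Tension rupture (net): A_n = (8.875 − 2×1.1875)×0.25 = 1.625 in² (U = 1.0, A_e = A_n). φR_n = 0.75 × 70 × 1.625 = 85.3 kips.
Block shear: shear path 2×[2.4375+2×3.8125] = 2×10.0625 in, A_gv = 5.0313, A_nv = 2×(10.0625 − 2.5×1.1875)×0.25 = 3.5469 in²; tension across gage: (3.625 − 1×1.1875)×0.25 = 0.60938 in². R_n = min(0.6×70×3.5469, 0.6×50×5.0313) + 1.0×70×0.60938 = min(148.97, 150.94) + 42.657 = 191.63 kips. φR_n = 0.75 × 191.63 = 143.7 kips.
Governing: min(190.9, 185.1, 99.8, 85.3, 143.7) = 85.3 kips → net-section rupture.

85.3 kips (net-section rupture governs)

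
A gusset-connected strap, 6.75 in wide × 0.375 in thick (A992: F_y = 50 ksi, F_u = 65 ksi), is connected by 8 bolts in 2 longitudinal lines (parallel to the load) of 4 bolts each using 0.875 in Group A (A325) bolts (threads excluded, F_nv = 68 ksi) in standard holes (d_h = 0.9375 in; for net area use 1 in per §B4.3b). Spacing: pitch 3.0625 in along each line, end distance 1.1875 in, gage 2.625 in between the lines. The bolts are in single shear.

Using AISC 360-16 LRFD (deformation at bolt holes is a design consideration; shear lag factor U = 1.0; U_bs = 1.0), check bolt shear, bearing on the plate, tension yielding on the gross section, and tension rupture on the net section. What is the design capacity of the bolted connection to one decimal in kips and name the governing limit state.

Bolt shear: A_b = π(0.875)²/4 = 0.60132 in². φR_n = 0.75 × 68 × 0.60132 × 8 × 1 = 245.3 kips.
Bearing (0.375 in plate, F_u = 65 ksi): end bolts L_c = 1.1875 − 0.9375/2 = 0.71875, R_n = min(1.2×0.71875×0.375×65, 2.4×0.875×0.375×65) = 21.023 kips/bolt; interior L_c = 3.0625 − 0.9375 = 2.125, R_n = 51.188 kips/bolt. φR_n = 0.75 × (2×21.023 + 6×51.188) = 261.9 kips.
Tension yield (gross): A_g = 6.75×0.375 = 2.5313 in². φR_n = 0.90 × 50 × 2.5313 = 113.9 kips.
Tension rupture (net): A_n = (6.75 − 2×1)×0.375 = 1.7813 in² (U = 1.0, A_e = A_n). φR_n = 0.75 × 65 × 1.7813 = 86.8 kips.
Governing: min(245.3, 261.9, 113.9, 86.8) = 86.8 kips → net-section rupture.

86.8 kips (net-section rupture governs)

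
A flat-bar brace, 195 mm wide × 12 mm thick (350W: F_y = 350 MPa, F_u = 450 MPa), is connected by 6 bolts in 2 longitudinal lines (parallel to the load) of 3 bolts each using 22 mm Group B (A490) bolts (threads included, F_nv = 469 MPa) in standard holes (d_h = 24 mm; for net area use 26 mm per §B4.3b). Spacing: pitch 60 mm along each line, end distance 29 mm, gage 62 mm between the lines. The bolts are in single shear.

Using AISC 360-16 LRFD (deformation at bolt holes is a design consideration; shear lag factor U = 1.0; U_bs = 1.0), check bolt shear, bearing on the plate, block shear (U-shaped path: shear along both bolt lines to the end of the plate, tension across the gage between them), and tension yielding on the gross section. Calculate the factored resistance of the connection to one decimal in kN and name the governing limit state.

554.0 kN (block shear governs)

Bolt shear: A_b = π(22)²/4 = 380.13 mm². φR_n = 0.75 × 469 × 380.13 × 6 × 1 = 802.3 kN.
Bearing (12 mm plate, F_u = 450 MPa): end bolts L_c = 29 − 24/2 = 17, R_n = min(1.2×17×12×450, 2.4×22×12×450) = 110.16 kN/bolt; interior L_c = 60 − 24 = 36, R_n = 233.28 kN/bolt. φR_n = 0.75 × (2×110.16 + 4×233.28) = 865.1 kN.
Block shear: shear path 2×[29+2×60] = 2×149 mm, A_gv = 3576, A_nv = 2×(149 − 2.5×26)×12 = 2016 mm²; tension across gage: (62 − 1×26)×12 = 432 mm². R_n = min(0.6×450×2016, 0.6×350×3576) + 1.0×450×432 = min(544.32, 750.96) + 194.4 = 738.72 kN. φR_n = 0.75 × 738.72 = 554.0 kN.
Tension yield (gross): A_g = 195×12 = 2340 mm². φR_n = 0.90 × 350 × 2340 = 737.1 kN.
Governing: min(802.3, 865.1, 554.0, 737.1) = 554.0 kN → block shear.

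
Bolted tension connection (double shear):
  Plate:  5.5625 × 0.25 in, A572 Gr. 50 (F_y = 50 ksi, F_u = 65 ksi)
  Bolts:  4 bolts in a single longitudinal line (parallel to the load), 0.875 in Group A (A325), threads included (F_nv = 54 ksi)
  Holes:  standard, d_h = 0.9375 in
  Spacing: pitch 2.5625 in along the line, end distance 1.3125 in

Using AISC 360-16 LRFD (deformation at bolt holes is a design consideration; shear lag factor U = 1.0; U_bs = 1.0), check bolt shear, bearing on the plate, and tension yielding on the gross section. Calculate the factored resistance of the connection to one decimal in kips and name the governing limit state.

62.6 kips (gross-section yield governs)

Bolt shear: A_b = π(0.875)²/4 = 0.60132 in². φR_n = 0.75 × 54 × 0.60132 × 4 × 2 = 194.8 kips.
Bearing (0.25 in plate, F_u = 65 ksi): end bolts L_c = 1.3125 − 0.9375/2 = 0.84375, R_n = min(1.2×0.84375×0.25×65, 2.4×0.875×0.25×65) = 16.453 kips/bolt; interior L_c = 2.5625 − 0.9375 = 1.625, R_n = 31.688 kips/bolt. φR_n = 0.75 × (1×16.453 + 3×31.688) = 83.6 kips.
Tension yield (gross): A_g = 5.5625×0.25 = 1.3906 in². φR_n = 0.90 × 50 × 1.3906 = 62.6 kips.
Governing: min(194.8, 83.6, 62.6) = 62.6 kips → gross-section yield.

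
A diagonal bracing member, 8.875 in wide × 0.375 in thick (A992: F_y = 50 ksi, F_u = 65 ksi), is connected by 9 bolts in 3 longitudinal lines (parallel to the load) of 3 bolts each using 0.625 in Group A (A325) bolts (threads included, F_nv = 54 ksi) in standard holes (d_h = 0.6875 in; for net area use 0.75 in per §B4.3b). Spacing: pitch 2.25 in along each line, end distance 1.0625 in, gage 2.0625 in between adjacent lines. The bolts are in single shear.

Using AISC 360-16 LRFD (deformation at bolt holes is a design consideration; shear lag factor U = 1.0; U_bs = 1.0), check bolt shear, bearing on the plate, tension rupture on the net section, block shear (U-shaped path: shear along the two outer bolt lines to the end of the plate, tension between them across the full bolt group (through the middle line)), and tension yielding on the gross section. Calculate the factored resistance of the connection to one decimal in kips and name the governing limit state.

111.8 kips (bolt shear governs)

Bolt shear: A_b = π(0.625)²/4 = 0.3068 in². φR_n = 0.75 × 54 × 0.3068 × 9 × 1 = 111.8 kips.
Bearing (0.375 in plate, F_u = 65 ksi): end bolts L_c = 1.0625 − 0.6875/2 = 0.71875, R_n = min(1.2×0.71875×0.375×65, 2.4×0.625×0.375×65) = 21.023 kips/bolt; interior L_c = 2.25 − 0.6875 = 1.5625, R_n = 36.563 kips/bolt. φR_n = 0.75 × (3×21.023 + 6×36.563) = 211.8 kips.
Tension rupture (net): A_n = (8.875 − 3×0.75)×0.375 = 2.4844 in² (U = 1.0, A_e = A_n). φR_n = 0.75 × 65 × 2.4844 = 121.1 kips.
Block shear: shear path 2×[1.0625+2×2.25] = 2×5.5625 in, A_gv = 4.1719, A_nv = 2×(5.5625 − 2.5×0.75)×0.375 = 2.7656 in²; tension across gage: (4.125 − 2×0.75)×0.375 = 0.98438 in². R_n = min(0.6×65×2.7656, 0.6×50×4.1719) + 1.0×65×0.98438 = min(107.86, 125.16) + 63.985 = 171.85 kips. φR_n = 0.75 × 171.85 = 128.9 kips.
Tension yield (gross): A_g = 8.875×0.375 = 3.3281 in². φR_n = 0.90 × 50 × 3.3281 = 149.8 kips.
Governing: min(111.8, 211.8, 121.1, 128.9, 149.8) = 111.8 kips → bolt shear.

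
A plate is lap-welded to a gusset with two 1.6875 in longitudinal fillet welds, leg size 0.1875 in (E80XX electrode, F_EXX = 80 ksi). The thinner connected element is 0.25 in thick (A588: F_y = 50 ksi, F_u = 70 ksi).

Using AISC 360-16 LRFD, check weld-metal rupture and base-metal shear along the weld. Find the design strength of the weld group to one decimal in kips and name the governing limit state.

Weld metal: throat = 0.707×0.1875 = 0.13256 in, L = 2×1.6875 = 3.375 in. φR_n = 0.75 × 0.6 × 80 × 0.13256 × 3.375 = 16.1 kips.
Base metal shear (0.25 in plate): yield φR_n = 1.0×0.6×50×0.25×3.375 = 25.3 kips; rupture φR_n = 0.75×0.6×70×0.25×3.375 = 26.6 kips; take 25.3 kips (yield).
Governing: min(16.1, 25.3) = 16.1 kips → weld metal.

16.1 kips (weld metal governs)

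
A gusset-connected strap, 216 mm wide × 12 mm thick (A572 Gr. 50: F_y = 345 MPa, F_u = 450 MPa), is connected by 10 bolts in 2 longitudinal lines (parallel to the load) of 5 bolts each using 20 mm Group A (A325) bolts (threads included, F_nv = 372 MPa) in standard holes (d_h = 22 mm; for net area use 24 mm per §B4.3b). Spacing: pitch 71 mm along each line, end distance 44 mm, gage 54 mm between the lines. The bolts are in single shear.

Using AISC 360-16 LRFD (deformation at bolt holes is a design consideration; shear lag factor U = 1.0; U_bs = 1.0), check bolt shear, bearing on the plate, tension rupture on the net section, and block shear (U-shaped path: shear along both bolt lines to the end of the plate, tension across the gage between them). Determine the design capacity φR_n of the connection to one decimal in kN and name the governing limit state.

Bolt shear: A_b = π(20)²/4 = 314.16 mm². φR_n = 0.75 × 372 × 314.16 × 10 × 1 = 876.5 kN.
Bearing (12 mm plate, F_u = 450 MPa): end bolts L_c = 44 − 22/2 = 33, R_n = min(1.2×33×12×450, 2.4×20×12×450) = 213.84 kN/bolt; interior L_c = 71 − 22 = 49, R_n = 259.2 kN/bolt. φR_n = 0.75 × (2×213.84 + 8×259.2) = 1876.0 kN.
Tension rupture (net): A_n = (216 − 2×24)×12 = 2016 mm² (U = 1.0, A_e = A_n). φR_n = 0.75 × 450 × 2016 = 680.4 kN.
Block shear: shear path 2×[44+4×71] = 2×328 mm, A_gv = 7872, A_nv = 2×(328 − 4.5×24)×12 = 5280 mm²; tension across gage: (54 − 1×24)×12 = 360 mm². R_n = min(0.6×450×5280, 0.6×345×7872) + 1.0×450×360 = min(1425.6, 1629.5) + 162 = 1587.6 kN. φR_n = 0.75 × 1587.6 = 1190.7 kN.
Governing: min(876.5, 1876.0, 680.4, 1190.7) = 680.4 kN → net-section rupture.

680.4 kN (net-section rupture governs)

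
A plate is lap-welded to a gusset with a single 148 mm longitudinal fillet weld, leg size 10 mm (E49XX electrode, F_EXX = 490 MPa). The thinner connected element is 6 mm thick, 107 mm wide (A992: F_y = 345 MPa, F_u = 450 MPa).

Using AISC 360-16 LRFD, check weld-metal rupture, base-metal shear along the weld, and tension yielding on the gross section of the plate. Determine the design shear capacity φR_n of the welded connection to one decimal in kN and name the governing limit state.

Weld metal: throat = 0.707×10 = 7.07 mm, L = 148 mm. φR_n = 0.75 × 0.6 × 490 × 7.07 × 148 = 230.7 kN.
Base metal shear (6 mm plate): yield φR_n = 1.0×0.6×345×6×148 = 183.8 kN; rupture φR_n = 0.75×0.6×450×6×148 = 179.8 kN; take 179.8 kN (rupture).
Tension yield (gross): A_g = 107×6 = 642 mm². φR_n = 0.90 × 345 × 642 = 199.3 kN.
Governing: min(230.7, 179.8, 199.3) = 179.8 kN → base-metal shear.

179.8 kN (base-metal shear governs)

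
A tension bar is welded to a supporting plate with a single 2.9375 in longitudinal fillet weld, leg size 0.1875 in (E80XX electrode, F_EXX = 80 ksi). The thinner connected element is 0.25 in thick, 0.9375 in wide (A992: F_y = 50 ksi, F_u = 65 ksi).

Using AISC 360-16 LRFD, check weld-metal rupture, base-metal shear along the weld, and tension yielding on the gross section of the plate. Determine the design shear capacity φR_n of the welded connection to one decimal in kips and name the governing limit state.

Weld metal: throat = 0.707×0.1875 = 0.13256 in, L = 2.9375 in. φR_n = 0.75 × 0.6 × 80 × 0.13256 × 2.9375 = 14.0 kips.
Base metal shear (0.25 in plate): yield φR_n = 1.0×0.6×50×0.25×2.9375 = 22.0 kips; rupture φR_n = 0.75×0.6×65×0.25×2.9375 = 21.5 kips; take 21.5 kips (rupture).
Tension yield (gross): A_g = 0.9375×0.25 = 0.23438 in². φR_n = 0.90 × 50 × 0.23438 = 10.5 kips.
Governing: min(14.0, 21.5, 10.5) = 10.5 kips → gross-section yield.

10.5 kips (gross-section yield governs)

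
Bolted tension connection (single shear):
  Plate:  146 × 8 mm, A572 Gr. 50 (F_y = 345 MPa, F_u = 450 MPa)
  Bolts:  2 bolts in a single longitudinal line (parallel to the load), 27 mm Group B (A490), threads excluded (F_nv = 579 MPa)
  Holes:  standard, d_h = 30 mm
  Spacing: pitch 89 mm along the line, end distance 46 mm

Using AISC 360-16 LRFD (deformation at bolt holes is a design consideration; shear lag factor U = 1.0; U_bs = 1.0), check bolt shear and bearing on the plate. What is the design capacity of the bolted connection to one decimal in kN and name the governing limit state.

Bolt shear: A_b = π(27)²/4 = 572.56 mm². φR_n = 0.75 × 579 × 572.56 × 2 × 1 = 497.3 kN.
Bearing (8 mm plate, F_u = 450 MPa): end bolts L_c = 46 − 30/2 = 31, R_n = min(1.2×31×8×450, 2.4×27×8×450) = 133.92 kN/bolt; interior L_c = 89 − 30 = 59, R_n = 233.28 kN/bolt. φR_n = 0.75 × (1×133.92 + 1×233.28) = 275.4 kN.
Governing: min(497.3, 275.4) = 275.4 kN → bearing.

275.4 kN (bearing governs)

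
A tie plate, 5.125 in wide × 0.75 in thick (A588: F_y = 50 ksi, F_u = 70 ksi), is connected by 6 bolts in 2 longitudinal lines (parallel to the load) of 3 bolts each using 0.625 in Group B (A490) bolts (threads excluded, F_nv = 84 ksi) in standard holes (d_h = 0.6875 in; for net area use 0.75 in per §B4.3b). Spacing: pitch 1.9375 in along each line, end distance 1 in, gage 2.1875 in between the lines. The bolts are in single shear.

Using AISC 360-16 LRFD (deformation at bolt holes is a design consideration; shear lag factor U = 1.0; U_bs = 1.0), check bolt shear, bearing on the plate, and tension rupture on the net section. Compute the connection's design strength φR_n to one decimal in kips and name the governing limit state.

116.0 kips (bolt shear governs)

Bolt shear: A_b = π(0.625)²/4 = 0.3068 in². φR_n = 0.75 × 84 × 0.3068 × 6 × 1 = 116.0 kips.
Bearing (0.75 in plate, F_u = 70 ksi): end bolts L_c = 1 − 0.6875/2 = 0.65625, R_n = min(1.2×0.65625×0.75×70, 2.4×0.625×0.75×70) = 41.344 kips/bolt; interior L_c = 1.9375 − 0.6875 = 1.25, R_n = 78.75 kips/bolt. φR_n = 0.75 × (2×41.344 + 4×78.75) = 298.3 kips.
Tension rupture (net): A_n = (5.125 − 2×0.75)×0.75 = 2.7188 in² (U = 1.0, A_e = A_n). φR_n = 0.75 × 70 × 2.7188 = 142.7 kips.
Governing: min(116.0, 298.3, 142.7) = 116.0 kips → bolt shear.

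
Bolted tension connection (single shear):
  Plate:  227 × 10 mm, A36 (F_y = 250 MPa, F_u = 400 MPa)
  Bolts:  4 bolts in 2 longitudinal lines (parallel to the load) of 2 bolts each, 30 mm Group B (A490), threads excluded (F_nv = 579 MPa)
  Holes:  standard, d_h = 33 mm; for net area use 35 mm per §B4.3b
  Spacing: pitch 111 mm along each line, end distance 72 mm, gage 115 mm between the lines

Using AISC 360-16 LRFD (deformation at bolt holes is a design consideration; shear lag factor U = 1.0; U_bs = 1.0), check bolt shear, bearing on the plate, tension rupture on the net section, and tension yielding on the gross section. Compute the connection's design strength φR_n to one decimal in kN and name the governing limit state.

471.0 kN (net-section rupture governs)

Bolt shear: A_b = π(30)²/4 = 706.86 mm². φR_n = 0.75 × 579 × 706.86 × 4 × 1 = 1227.8 kN.
Bearing (10 mm plate, F_u = 400 MPa): end bolts L_c = 72 − 33/2 = 55.5, R_n = min(1.2×55.5×10×400, 2.4×30×10×400) = 266.4 kN/bolt; interior L_c = 111 − 33 = 78, R_n = 288 kN/bolt. φR_n = 0.75 × (2×266.4 + 2×288) = 831.6 kN.
Tension rupture (net): A_n = (227 − 2×35)×10 = 1570 mm² (U = 1.0, A_e = A_n). φR_n = 0.75 × 400 × 1570 = 471.0 kN.
Tension yield (gross): A_g = 227×10 = 2270 mm². φR_n = 0.90 × 250 × 2270 = 510.8 kN.
Governing: min(1227.8, 831.6, 471.0, 510.8) = 471.0 kN → net-section rupture.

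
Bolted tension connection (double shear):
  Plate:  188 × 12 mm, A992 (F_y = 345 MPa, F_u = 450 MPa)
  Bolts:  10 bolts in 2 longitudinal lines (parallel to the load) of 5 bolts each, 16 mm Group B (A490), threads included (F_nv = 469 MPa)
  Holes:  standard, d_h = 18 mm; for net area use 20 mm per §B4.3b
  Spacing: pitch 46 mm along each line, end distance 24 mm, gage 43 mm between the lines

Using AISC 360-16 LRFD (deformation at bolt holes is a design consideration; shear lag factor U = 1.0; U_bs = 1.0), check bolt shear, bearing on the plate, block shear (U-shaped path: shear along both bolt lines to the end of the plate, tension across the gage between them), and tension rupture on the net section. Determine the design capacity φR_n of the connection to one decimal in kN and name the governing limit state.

599.4 kN (net-section rupture governs)

Bolt shear: A_b = π(16)²/4 = 201.06 mm². φR_n = 0.75 × 469 × 201.06 × 10 × 2 = 1414.5 kN.
Bearing (12 mm plate, F_u = 450 MPa): end bolts L_c = 24 − 18/2 = 15, R_n = min(1.2×15×12×450, 2.4×16×12×450) = 97.2 kN/bolt; interior L_c = 46 − 18 = 28, R_n = 181.44 kN/bolt. φR_n = 0.75 × (2×97.2 + 8×181.44) = 1234.4 kN.
Block shear: shear path 2×[24+4×46] = 2×208 mm, A_gv = 4992, A_nv = 2×(208 − 4.5×20)×12 = 2832 mm²; tension across gage: (43 − 1×20)×12 = 276 mm². R_n = min(0.6×450×2832, 0.6×345×4992) + 1.0×450×276 = min(764.64, 1033.3) + 124.2 = 888.84 kN. φR_n = 0.75 × 888.84 = 666.6 kN.
Tension rupture (net): A_n = (188 − 2×20)×12 = 1776 mm² (U = 1.0, A_e = A_n). φR_n = 0.75 × 450 × 1776 = 599.4 kN.
Governing: min(1414.5, 1234.4, 666.6, 599.4) = 599.4 kN → net-section rupture.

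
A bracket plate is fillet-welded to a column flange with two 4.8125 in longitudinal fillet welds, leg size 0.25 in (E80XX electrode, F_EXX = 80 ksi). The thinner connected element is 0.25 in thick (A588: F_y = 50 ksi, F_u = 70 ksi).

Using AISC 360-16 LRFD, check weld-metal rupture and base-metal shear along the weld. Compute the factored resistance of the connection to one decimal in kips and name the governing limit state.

61.2 kips (weld metal governs)

Weld metal: throat = 0.707×0.25 = 0.17675 in, L = 2×4.8125 = 9.625 in. φR_n = 0.75 × 0.6 × 80 × 0.17675 × 9.625 = 61.2 kips.
Base metal shear (0.25 in plate): yield φR_n = 1.0×0.6×50×0.25×9.625 = 72.2 kips; rupture φR_n = 0.75×0.6×70×0.25×9.625 = 75.8 kips; take 72.2 kips (yield).
Governing: min(61.2, 72.2) = 61.2 kips → weld metal.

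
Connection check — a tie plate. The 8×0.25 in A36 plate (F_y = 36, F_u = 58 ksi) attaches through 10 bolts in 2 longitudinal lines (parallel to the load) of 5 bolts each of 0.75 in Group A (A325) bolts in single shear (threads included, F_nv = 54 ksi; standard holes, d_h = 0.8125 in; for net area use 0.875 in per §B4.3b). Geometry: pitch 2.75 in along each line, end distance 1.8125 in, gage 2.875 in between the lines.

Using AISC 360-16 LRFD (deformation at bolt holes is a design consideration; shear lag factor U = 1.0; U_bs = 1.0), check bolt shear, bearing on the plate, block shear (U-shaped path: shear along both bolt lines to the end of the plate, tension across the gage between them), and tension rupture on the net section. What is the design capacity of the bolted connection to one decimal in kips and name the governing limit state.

Bolt shear: A_b = π(0.75)²/4 = 0.44179 in². φR_n = 0.75 × 54 × 0.44179 × 10 × 1 = 178.9 kips.
Bearing (0.25 in plate, F_u = 58 ksi): end bolts L_c = 1.8125 − 0.8125/2 = 1.40625, R_n = min(1.2×1.40625×0.25×58, 2.4×0.75×0.25×58) = 24.469 kips/bolt; interior L_c = 2.75 − 0.8125 = 1.9375, R_n = 26.1 kips/bolt. φR_n = 0.75 × (2×24.469 + 8×26.1) = 193.3 kips.
Block shear: shear path 2×[1.8125+4×2.75] = 2×12.8125 in, A_gv = 6.4063, A_nv = 2×(12.8125 − 4.5×0.875)×0.25 = 4.4375 in²; tension across gage: (2.875 − 1×0.875)×0.25 = 0.5 in². R_n = min(0.6×58×4.4375, 0.6×36×6.4063) + 1.0×58×0.5 = min(154.43, 138.38) + 29 = 167.38 kips. φR_n = 0.75 × 167.38 = 125.5 kips.
Tension rupture (net): A_n = (8 − 2×0.875)×0.25 = 1.5625 in² (U = 1.0, A_e = A_n). φR_n = 0.75 × 58 × 1.5625 = 68.0 kips.
Governing: min(178.9, 193.3, 125.5, 68.0) = 68.0 kips → net-section rupture.

68.0 kips (net-section rupture governs)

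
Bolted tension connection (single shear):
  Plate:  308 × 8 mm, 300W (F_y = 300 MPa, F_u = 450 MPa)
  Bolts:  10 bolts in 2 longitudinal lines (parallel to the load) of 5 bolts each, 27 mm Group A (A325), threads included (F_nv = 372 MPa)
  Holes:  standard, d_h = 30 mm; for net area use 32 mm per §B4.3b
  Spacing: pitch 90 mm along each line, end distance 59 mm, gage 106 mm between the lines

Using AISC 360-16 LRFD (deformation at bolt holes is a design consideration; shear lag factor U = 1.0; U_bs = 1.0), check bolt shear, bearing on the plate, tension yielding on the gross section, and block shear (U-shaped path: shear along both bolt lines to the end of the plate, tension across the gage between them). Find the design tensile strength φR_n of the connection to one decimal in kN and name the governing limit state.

665.3 kN (gross-section yield governs)

Bolt shear: A_b = π(27)²/4 = 572.56 mm². φR_n = 0.75 × 372 × 572.56 × 10 × 1 = 1597.4 kN.
Bearing (8 mm plate, F_u = 450 MPa): end bolts L_c = 59 − 30/2 = 44, R_n = min(1.2×44×8×450, 2.4×27×8×450) = 190.08 kN/bolt; interior L_c = 90 − 30 = 60, R_n = 233.28 kN/bolt. φR_n = 0.75 × (2×190.08 + 8×233.28) = 1684.8 kN.
Tension yield (gross): A_g = 308×8 = 2464 mm². φR_n = 0.90 × 300 × 2464 = 665.3 kN.
Block shear: shear path 2×[59+4×90] = 2×419 mm, A_gv = 6704, A_nv = 2×(419 − 4.5×32)×8 = 4400 mm²; tension across gage: (106 − 1×32)×8 = 592 mm². R_n = min(0.6×450×4400, 0.6×300×6704) + 1.0×450×592 = min(1188, 1206.7) + 266.4 = 1454.4 kN. φR_n = 0.75 × 1454.4 = 1090.8 kN.
Governing: min(1597.4, 1684.8, 665.3, 1090.8) = 665.3 kN → gross-section yield.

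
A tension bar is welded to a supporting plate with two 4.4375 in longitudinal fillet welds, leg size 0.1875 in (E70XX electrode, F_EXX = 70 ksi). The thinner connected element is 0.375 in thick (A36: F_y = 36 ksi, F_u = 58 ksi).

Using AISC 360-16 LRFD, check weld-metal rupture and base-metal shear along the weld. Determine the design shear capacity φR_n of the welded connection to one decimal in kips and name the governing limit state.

37.1 kips (weld metal governs)

Weld metal: throat = 0.707×0.1875 = 0.13256 in, L = 2×4.4375 = 8.875 in. φR_n = 0.75 × 0.6 × 70 × 0.13256 × 8.875 = 37.1 kips.
Base metal shear (0.375 in plate): yield φR_n = 1.0×0.6×36×0.375×8.875 = 71.9 kips; rupture φR_n = 0.75×0.6×58×0.375×8.875 = 86.9 kips; take 71.9 kips (yield).
Governing: min(37.1, 71.9) = 37.1 kips → weld metal.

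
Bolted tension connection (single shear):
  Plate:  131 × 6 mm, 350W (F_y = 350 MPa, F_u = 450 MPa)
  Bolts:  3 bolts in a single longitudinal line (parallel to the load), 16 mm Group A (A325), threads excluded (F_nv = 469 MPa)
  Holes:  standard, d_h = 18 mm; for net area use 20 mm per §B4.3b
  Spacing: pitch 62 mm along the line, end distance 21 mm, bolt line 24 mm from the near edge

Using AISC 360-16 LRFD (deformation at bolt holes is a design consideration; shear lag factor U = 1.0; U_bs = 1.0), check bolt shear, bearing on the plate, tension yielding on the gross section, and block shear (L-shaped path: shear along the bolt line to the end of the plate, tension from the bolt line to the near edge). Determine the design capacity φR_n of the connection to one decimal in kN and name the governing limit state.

Bolt shear: A_b = π(16)²/4 = 201.06 mm². φR_n = 0.75 × 469 × 201.06 × 3 × 1 = 212.2 kN.
Bearing (6 mm plate, F_u = 450 MPa): end bolts L_c = 21 − 18/2 = 12, R_n = min(1.2×12×6×450, 2.4×16×6×450) = 38.88 kN/bolt; interior L_c = 62 − 18 = 44, R_n = 103.68 kN/bolt. φR_n = 0.75 × (1×38.88 + 2×103.68) = 184.7 kN.
Tension yield (gross): A_g = 131×6 = 786 mm². φR_n = 0.90 × 350 × 786 = 247.6 kN.
Block shear: shear path 1×[21+2×62] = 1×145 mm, A_gv = 870, A_nv = 1×(145 − 2.5×20)×6 = 570 mm²; tension to near edge: (24 − 0.5×20)×6 = 84 mm². R_n = min(0.6×450×570, 0.6×350×870) + 1.0×450×84 = min(153.9, 182.7) + 37.8 = 191.7 kN. φR_n = 0.75 × 191.7 = 143.8 kN.
Governing: min(212.2, 184.7, 247.6, 143.8) = 143.8 kN → block shear.

143.8 kN (block shear governs)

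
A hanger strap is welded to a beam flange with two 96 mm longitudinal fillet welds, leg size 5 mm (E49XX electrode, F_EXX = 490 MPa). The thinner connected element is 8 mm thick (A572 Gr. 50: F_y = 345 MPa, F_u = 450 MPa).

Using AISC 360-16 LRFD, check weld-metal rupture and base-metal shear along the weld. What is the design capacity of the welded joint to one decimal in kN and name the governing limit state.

Weld metal: throat = 0.707×5 = 3.535 mm, L = 2×96 = 192 mm. φR_n = 0.75 × 0.6 × 490 × 3.535 × 192 = 149.7 kN.
Base metal shear (8 mm plate): yield φR_n = 1.0×0.6×345×8×192 = 318.0 kN; rupture φR_n = 0.75×0.6×450×8×192 = 311.0 kN; take 311.0 kN (rupture).
Governing: min(149.7, 311.0) = 149.7 kN → weld metal.

149.7 kN (weld metal governs)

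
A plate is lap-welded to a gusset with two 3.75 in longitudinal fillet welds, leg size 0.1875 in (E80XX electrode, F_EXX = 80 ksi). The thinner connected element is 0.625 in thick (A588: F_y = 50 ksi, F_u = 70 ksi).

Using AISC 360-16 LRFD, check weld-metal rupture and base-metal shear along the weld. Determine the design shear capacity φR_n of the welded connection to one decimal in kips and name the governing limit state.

35.8 kips (weld metal governs)

Weld metal: throat = 0.707×0.1875 = 0.13256 in, L = 2×3.75 = 7.5 in. φR_n = 0.75 × 0.6 × 80 × 0.13256 × 7.5 = 35.8 kips.
Base metal shear (0.625 in plate): yield φR_n = 1.0×0.6×50×0.625×7.5 = 140.6 kips; rupture φR_n = 0.75×0.6×70×0.625×7.5 = 147.7 kips; take 140.6 kips (yield).
Governing: min(35.8, 140.6) = 35.8 kips → weld metal.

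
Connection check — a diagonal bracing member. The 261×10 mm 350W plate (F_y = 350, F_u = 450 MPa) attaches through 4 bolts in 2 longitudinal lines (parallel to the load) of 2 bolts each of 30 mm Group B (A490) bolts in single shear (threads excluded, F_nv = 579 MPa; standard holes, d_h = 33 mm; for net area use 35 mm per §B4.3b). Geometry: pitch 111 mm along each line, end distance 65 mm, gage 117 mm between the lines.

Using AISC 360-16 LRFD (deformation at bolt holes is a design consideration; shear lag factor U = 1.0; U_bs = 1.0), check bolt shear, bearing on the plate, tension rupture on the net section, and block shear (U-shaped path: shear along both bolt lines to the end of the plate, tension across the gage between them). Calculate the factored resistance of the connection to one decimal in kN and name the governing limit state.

644.6 kN (net-section rupture governs)

Bolt shear: A_b = π(30)²/4 = 706.86 mm². φR_n = 0.75 × 579 × 706.86 × 4 × 1 = 1227.8 kN.
Bearing (10 mm plate, F_u = 450 MPa): end bolts L_c = 65 − 33/2 = 48.5, R_n = min(1.2×48.5×10×450, 2.4×30×10×450) = 261.9 kN/bolt; interior L_c = 111 − 33 = 78, R_n = 324 kN/bolt. φR_n = 0.75 × (2×261.9 + 2×324) = 878.9 kN.
Tension rupture (net): A_n = (261 − 2×35)×10 = 1910 mm² (U = 1.0, A_e = A_n). φR_n = 0.75 × 450 × 1910 = 644.6 kN.
Block shear: shear path 2×[65+1×111] = 2×176 mm, A_gv = 3520, A_nv = 2×(176 − 1.5×35)×10 = 2470 mm²; tension across gage: (117 − 1×35)×10 = 820 mm². R_n = min(0.6×450×2470, 0.6×350×3520) + 1.0×450×820 = min(666.9, 739.2) + 369 = 1035.9 kN. φR_n = 0.75 × 1035.9 = 776.9 kN.
Governing: min(1227.8, 878.9, 644.6, 776.9) = 644.6 kN → net-section rupture.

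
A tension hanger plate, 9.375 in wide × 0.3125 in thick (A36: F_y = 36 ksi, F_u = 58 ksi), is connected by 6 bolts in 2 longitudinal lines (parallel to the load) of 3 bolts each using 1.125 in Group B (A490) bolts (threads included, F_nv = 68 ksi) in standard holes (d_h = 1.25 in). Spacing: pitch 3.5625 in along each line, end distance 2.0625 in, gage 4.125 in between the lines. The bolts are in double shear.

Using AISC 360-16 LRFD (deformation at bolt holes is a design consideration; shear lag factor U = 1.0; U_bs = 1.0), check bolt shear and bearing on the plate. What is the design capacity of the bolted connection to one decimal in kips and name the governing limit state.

193.7 kips (bearing governs)

Bolt shear: A_b = π(1.125)²/4 = 0.99402 in². φR_n = 0.75 × 68 × 0.99402 × 6 × 2 = 608.3 kips.
Bearing (0.3125 in plate, F_u = 58 ksi): end bolts L_c = 2.0625 − 1.25/2 = 1.4375, R_n = min(1.2×1.4375×0.3125×58, 2.4×1.125×0.3125×58) = 31.266 kips/bolt; interior L_c = 3.5625 − 1.25 = 2.3125, R_n = 48.938 kips/bolt. φR_n = 0.75 × (2×31.266 + 4×48.938) = 193.7 kips.
Governing: min(608.3, 193.7) = 193.7 kips → bearing.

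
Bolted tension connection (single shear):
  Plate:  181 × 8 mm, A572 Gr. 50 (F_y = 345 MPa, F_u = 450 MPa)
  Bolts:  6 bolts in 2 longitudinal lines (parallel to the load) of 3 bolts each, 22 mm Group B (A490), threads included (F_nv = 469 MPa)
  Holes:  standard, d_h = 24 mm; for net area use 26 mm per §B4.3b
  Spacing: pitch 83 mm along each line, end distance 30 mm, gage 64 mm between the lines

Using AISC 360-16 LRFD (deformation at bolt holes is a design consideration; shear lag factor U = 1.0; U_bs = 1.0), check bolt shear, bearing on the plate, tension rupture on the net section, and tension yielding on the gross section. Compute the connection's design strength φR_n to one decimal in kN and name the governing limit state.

Bolt shear: A_b = π(22)²/4 = 380.13 mm². φR_n = 0.75 × 469 × 380.13 × 6 × 1 = 802.3 kN.
Bearing (8 mm plate, F_u = 450 MPa): end bolts L_c = 30 − 24/2 = 18, R_n = min(1.2×18×8×450, 2.4×22×8×450) = 77.76 kN/bolt; interior L_c = 83 − 24 = 59, R_n = 190.08 kN/bolt. φR_n = 0.75 × (2×77.76 + 4×190.08) = 686.9 kN.
Tension rupture (net): A_n = (181 − 2×26)×8 = 1032 mm² (U = 1.0, A_e = A_n). φR_n = 0.75 × 450 × 1032 = 348.3 kN.
Tension yield (gross): A_g = 181×8 = 1448 mm². φR_n = 0.90 × 345 × 1448 = 449.6 kN.
Governing: min(802.3, 686.9, 348.3, 449.6) = 348.3 kN → net-section rupture.

348.3 kN (net-section rupture governs)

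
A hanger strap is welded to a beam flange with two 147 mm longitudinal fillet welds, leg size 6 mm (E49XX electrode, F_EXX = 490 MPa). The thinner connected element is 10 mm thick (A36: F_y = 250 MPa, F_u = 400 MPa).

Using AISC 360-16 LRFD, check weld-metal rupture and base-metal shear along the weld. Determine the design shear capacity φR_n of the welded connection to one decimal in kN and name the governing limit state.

275.0 kN (weld metal governs)

Weld metal: throat = 0.707×6 = 4.242 mm, L = 2×147 = 294 mm. φR_n = 0.75 × 0.6 × 490 × 4.242 × 294 = 275.0 kN.
Base metal shear (10 mm plate): yield φR_n = 1.0×0.6×250×10×294 = 441.0 kN; rupture φR_n = 0.75×0.6×400×10×294 = 529.2 kN; take 441.0 kN (yield).
Governing: min(275.0, 441.0) = 275.0 kN → weld metal.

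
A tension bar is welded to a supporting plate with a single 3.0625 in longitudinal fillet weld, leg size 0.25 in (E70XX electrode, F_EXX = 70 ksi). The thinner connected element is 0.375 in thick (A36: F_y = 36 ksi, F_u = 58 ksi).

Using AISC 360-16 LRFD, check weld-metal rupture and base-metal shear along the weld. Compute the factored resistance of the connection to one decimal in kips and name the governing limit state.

Weld metal: throat = 0.707×0.25 = 0.17675 in, L = 3.0625 in. φR_n = 0.75 × 0.6 × 70 × 0.17675 × 3.0625 = 17.1 kips.
Base metal shear (0.375 in plate): yield φR_n = 1.0×0.6×36×0.375×3.0625 = 24.8 kips; rupture φR_n = 0.75×0.6×58×0.375×3.0625 = 30.0 kips; take 24.8 kips (yield).
Governing: min(17.1, 24.8) = 17.1 kips → weld metal.

17.1 kips (weld metal governs)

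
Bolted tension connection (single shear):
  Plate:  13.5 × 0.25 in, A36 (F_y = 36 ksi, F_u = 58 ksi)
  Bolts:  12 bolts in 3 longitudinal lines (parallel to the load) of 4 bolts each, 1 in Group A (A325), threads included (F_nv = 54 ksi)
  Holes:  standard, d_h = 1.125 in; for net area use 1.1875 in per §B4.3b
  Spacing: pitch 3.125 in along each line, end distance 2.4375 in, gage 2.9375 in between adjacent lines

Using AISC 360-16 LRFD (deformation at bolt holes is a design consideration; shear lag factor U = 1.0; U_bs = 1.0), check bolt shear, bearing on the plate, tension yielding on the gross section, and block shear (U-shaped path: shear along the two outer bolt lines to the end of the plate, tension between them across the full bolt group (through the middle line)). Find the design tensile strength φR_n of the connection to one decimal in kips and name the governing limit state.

109.4 kips (gross-section yield governs)

Bolt shear: A_b = π(1)²/4 = 0.7854 in². φR_n = 0.75 × 54 × 0.7854 × 12 × 1 = 381.7 kips.
Bearing (0.25 in plate, F_u = 58 ksi): end bolts L_c = 2.4375 − 1.125/2 = 1.875, R_n = min(1.2×1.875×0.25×58, 2.4×1×0.25×58) = 32.625 kips/bolt; interior L_c = 3.125 − 1.125 = 2, R_n = 34.8 kips/bolt. φR_n = 0.75 × (3×32.625 + 9×34.8) = 308.3 kips.
Tension yield (gross): A_g = 13.5×0.25 = 3.375 in². φR_n = 0.90 × 36 × 3.375 = 109.4 kips.
Block shear: shear path 2×[2.4375+3×3.125] = 2×11.8125 in, A_gv = 5.9063, A_nv = 2×(11.8125 − 3.5×1.1875)×0.25 = 3.8281 in²; tension across gage: (5.875 − 2×1.1875)×0.25 = 0.875 in². R_n = min(0.6×58×3.8281, 0.6×36×5.9063) + 1.0×58×0.875 = min(133.22, 127.58) + 50.75 = 178.33 kips. φR_n = 0.75 × 178.33 = 133.7 kips.
Governing: min(381.7, 308.3, 109.4, 133.7) = 109.4 kips → gross-section yield.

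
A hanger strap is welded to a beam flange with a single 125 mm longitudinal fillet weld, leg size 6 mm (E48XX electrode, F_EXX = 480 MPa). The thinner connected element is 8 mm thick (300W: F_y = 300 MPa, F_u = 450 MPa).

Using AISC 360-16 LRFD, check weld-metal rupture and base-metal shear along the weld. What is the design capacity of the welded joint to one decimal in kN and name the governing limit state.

114.5 kN (weld metal governs)

Weld metal: throat = 0.707×6 = 4.242 mm, L = 125 mm. φR_n = 0.75 × 0.6 × 480 × 4.242 × 125 = 114.5 kN.
Base metal shear (8 mm plate): yield φR_n = 1.0×0.6×300×8×125 = 180.0 kN; rupture φR_n = 0.75×0.6×450×8×125 = 202.5 kN; take 180.0 kN (yield).
Governing: min(114.5, 180.0) = 114.5 kN → weld metal.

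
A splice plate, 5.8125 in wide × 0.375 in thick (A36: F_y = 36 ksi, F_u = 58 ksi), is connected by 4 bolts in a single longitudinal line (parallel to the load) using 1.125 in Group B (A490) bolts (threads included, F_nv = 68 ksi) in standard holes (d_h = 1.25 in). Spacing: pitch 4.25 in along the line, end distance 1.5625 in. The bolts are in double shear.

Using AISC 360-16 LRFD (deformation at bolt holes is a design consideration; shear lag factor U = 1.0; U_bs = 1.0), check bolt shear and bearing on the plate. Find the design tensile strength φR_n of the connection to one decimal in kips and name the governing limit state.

150.5 kips (bearing governs)

Bolt shear: A_b = π(1.125)²/4 = 0.99402 in². φR_n = 0.75 × 68 × 0.99402 × 4 × 2 = 405.6 kips.
Bearing (0.375 in plate, F_u = 58 ksi): end bolts L_c = 1.5625 − 1.25/2 = 0.9375, R_n = min(1.2×0.9375×0.375×58, 2.4×1.125×0.375×58) = 24.469 kips/bolt; interior L_c = 4.25 − 1.25 = 3, R_n = 58.725 kips/bolt. φR_n = 0.75 × (1×24.469 + 3×58.725) = 150.5 kips.
Governing: min(405.6, 150.5) = 150.5 kips → bearing.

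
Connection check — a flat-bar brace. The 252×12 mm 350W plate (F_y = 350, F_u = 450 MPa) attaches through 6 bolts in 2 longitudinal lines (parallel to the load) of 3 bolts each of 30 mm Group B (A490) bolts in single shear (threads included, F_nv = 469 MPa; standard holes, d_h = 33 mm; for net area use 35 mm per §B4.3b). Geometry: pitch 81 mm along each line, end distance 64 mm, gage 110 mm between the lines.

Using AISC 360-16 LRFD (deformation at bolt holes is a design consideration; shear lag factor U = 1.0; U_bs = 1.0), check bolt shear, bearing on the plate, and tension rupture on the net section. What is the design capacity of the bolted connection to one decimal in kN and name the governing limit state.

737.1 kN (net-section rupture governs)

Bolt shear: A_b = π(30)²/4 = 706.86 mm². φR_n = 0.75 × 469 × 706.86 × 6 × 1 = 1491.8 kN.
Bearing (12 mm plate, F_u = 450 MPa): end bolts L_c = 64 − 33/2 = 47.5, R_n = min(1.2×47.5×12×450, 2.4×30×12×450) = 307.8 kN/bolt; interior L_c = 81 − 33 = 48, R_n = 311.04 kN/bolt. φR_n = 0.75 × (2×307.8 + 4×311.04) = 1394.8 kN.
Tension rupture (net): A_n = (252 − 2×35)×12 = 2184 mm² (U = 1.0, A_e = A_n). φR_n = 0.75 × 450 × 2184 = 737.1 kN.
Governing: min(1491.8, 1394.8, 737.1) = 737.1 kN → net-section rupture.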